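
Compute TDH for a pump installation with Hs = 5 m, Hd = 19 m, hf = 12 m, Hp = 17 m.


TDH = Hs + Hd + hf + Hp = 5 + 19 + 12 + 17 = 53

53 m


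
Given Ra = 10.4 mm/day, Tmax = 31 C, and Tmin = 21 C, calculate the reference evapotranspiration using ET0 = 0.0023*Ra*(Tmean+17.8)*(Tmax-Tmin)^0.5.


Tmean = (Tmax + Tmin)/2 = (31 + 21)/2 = 26.0
ET0 = 0.0023 * 10.4 * (26.0 + 17.8) * sqrt(31 - 21)
ET0 = 0.0023 * 10.4 * 43.8 * 3.162278

3.3131 mm/day


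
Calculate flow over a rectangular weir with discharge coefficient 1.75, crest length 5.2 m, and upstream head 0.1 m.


Q = C * L * H^(3/2) = 1.75 * 5.2 * 0.1^1.5 = 1.75 * 5.2 * 0.031623

0.2878 m^3/s


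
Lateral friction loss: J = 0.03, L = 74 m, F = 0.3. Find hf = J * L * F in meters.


hf = J * L * F = 0.03 * 74 * 0.3 = 0.6660 m

0.6660 m


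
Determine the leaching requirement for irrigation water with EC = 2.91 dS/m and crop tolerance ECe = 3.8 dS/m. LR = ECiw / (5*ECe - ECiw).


LR = ECiw / (5*ECe - ECiw)
LR = 2.91 / (5*3.8 - 2.91)
LR = 2.91 / 16.0900

0.1809


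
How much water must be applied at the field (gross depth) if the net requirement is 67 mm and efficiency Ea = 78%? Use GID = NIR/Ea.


Ea = 78% = 0.78
GID = NIR / Ea = 67 / 0.78 = 85.8974 mm

85.8974 mm


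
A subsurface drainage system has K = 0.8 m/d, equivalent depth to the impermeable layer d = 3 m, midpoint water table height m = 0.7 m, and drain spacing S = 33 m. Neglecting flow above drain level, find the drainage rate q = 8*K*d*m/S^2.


q = 8*K*d*m/S^2
q = 8*0.8*3*0.7/33^2
q = 13.4400 / 1089

0.0123 m/d


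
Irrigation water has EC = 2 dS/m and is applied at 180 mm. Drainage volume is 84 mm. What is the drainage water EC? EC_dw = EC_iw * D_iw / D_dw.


EC_dw = EC_iw * D_iw / D_dw
EC_dw = 2 * 180 / 84
EC_dw = 360 / 84

4.2857 dS/m


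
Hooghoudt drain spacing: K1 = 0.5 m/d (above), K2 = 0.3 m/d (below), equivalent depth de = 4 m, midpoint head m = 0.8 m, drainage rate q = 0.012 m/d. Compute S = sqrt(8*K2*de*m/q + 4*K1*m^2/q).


S^2 = 8*K2*de*m/q + 4*K1*m^2/q
S^2 = 8*0.3*4*0.8/0.012 + 4*0.5*0.8^2/0.012
S = sqrt(746.6667)

27.3252 m


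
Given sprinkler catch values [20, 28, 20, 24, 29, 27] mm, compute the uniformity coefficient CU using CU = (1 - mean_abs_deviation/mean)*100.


mean = 24.666667 mm
MAD = 3.333333 mm
CU = (1 - 3.333333/24.666667)*100

86.4865 %


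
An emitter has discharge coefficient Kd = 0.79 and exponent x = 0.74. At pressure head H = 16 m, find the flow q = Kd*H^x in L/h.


q = Kd * H^x = 0.79 * 16^0.74 = 0.79 * 7.781240

6.1472 L/h


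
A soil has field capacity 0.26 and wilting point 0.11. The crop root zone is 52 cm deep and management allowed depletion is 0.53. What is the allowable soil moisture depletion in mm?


SMD = (FC - PWP) * d * MAD * 10
SMD = (0.26 - 0.11) * 52 * 0.53 * 10
SMD = 0.1500 * 52 * 0.53 * 10

41.3400 mm


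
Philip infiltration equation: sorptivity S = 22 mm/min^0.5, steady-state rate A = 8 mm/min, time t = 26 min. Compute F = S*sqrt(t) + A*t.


F = S*sqrt(t) + A*t
F = 22*sqrt(26) + 8*26
F = 22*5.099020 + 208

320.1784 mm


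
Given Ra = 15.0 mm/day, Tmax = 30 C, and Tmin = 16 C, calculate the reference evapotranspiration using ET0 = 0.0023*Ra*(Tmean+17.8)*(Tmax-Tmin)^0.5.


Tmean = (Tmax + Tmin)/2 = (30 + 16)/2 = 23.0
ET0 = 0.0023 * 15.0 * (23.0 + 17.8) * sqrt(30 - 16)
ET0 = 0.0023 * 15.0 * 40.8 * 3.741657

5.2668 mm/day


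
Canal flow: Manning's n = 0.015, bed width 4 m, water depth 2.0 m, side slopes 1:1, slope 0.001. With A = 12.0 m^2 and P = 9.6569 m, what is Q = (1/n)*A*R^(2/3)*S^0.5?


R = A/P = 12.0/9.6569 = 1.242635
Q = (1/0.015) * 12.0 * 1.242635^(2/3) * 0.001^0.5

29.2406 m^3/s


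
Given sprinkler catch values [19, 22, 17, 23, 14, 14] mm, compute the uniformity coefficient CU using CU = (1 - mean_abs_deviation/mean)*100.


mean = 18.166667 mm
MAD = 3.166667 mm
CU = (1 - 3.166667/18.166667)*100

82.5688 %


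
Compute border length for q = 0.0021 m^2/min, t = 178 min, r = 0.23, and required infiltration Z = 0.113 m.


L = q*t/((1+r)*Z)
L = 0.0021*178/((1+0.23)*0.113)
L = 0.3738/0.13899

2.6894 m


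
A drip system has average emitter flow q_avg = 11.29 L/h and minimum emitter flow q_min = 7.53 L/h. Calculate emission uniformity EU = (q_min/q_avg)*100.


EU = (q_min/q_avg)*100 = (7.53/11.29)*100 = 66.6962%

66.6962 %


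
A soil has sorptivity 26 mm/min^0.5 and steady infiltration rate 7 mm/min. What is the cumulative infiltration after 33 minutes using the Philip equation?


F = S*sqrt(t) + A*t
F = 26*sqrt(33) + 7*33
F = 26*5.744563 + 231

380.3586 mm


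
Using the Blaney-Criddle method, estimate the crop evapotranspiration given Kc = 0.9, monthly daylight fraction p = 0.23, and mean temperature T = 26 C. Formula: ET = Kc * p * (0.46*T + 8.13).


ET = Kc * p * (0.46*T + 8.13)
ET = 0.9 * 0.23 * (0.46*26 + 8.13)
ET = 0.9 * 0.23 * 20.0900

4.1586 mm/day


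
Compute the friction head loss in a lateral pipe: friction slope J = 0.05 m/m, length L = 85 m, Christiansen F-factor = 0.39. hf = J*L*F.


hf = J * L * F = 0.05 * 85 * 0.39 = 1.6575 m

1.6575 m


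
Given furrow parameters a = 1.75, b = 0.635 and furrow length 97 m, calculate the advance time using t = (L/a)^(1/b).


t = (L/a)^(1/b)
t = (97/1.75)^(1/0.635)
t = 55.428571^(1/0.635)

557.2336 min


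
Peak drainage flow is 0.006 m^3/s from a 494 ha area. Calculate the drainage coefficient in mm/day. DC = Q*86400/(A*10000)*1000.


DC = Q * 86400 / (A * 10000) * 1000
DC = 0.006 * 86400 / (494 * 10000) * 1000
DC = 518400.0000 / 4940000

0.1049 mm/day


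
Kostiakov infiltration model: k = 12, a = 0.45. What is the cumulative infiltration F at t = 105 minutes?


F = k * t^a = 12 * 105^0.45
F = 12 * 8.119610

97.4353 mm


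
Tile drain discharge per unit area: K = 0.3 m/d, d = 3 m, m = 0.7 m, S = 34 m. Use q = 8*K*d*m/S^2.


q = 8*K*d*m/S^2
q = 8*0.3*3*0.7/34^2
q = 5.0400 / 1156

0.0044 m/d


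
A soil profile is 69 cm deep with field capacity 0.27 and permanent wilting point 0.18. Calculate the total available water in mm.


AWC = (FC - PWP) * d * 10
AWC = (0.27 - 0.18) * 69 * 10
AWC = 0.0900 * 69 * 10

62.1000 mm


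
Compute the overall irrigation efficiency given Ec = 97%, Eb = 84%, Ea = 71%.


Ec = 0.97, Eb = 0.84, Ea = 0.71
E = 0.97 * 0.84 * 0.71 * 100 = 57.8508%

57.8508 %


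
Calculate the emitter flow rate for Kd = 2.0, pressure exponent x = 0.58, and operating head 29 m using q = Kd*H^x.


q = Kd * H^x = 2.0 * 29^0.58 = 2.0 * 7.050028

14.1001 L/h


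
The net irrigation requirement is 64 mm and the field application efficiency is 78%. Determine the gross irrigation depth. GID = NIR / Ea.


Ea = 78% = 0.78
GID = NIR / Ea = 64 / 0.78 = 82.0513 mm

82.0513 mm


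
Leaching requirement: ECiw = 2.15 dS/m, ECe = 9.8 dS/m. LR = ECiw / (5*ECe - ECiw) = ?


LR = ECiw / (5*ECe - ECiw)
LR = 2.15 / (5*9.8 - 2.15)
LR = 2.15 / 46.8500

0.0459


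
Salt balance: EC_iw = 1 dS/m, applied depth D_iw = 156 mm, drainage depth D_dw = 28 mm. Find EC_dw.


EC_dw = EC_iw * D_iw / D_dw
EC_dw = 1 * 156 / 28
EC_dw = 156 / 28

5.5714 dS/m


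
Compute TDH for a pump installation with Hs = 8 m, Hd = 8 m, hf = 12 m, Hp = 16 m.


TDH = Hs + Hd + hf + Hp = 8 + 8 + 12 + 16 = 44

44 m


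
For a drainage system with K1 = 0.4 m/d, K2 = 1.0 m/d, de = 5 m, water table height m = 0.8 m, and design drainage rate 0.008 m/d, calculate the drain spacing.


S^2 = 8*K2*de*m/q + 4*K1*m^2/q
S^2 = 8*1.0*5*0.8/0.008 + 4*0.4*0.8^2/0.008
S = sqrt(4128.0000)

64.2495 m


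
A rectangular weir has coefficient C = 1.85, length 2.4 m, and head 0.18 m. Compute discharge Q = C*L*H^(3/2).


Q = C * L * H^(3/2) = 1.85 * 2.4 * 0.18^1.5 = 1.85 * 2.4 * 0.076368

0.3391 m^3/s


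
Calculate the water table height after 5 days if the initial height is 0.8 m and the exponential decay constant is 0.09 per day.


m = m0 * exp(-k*t)
m = 0.8 * exp(-0.09 * 5)
m = 0.8 * exp(-0.4500)

0.5101 m


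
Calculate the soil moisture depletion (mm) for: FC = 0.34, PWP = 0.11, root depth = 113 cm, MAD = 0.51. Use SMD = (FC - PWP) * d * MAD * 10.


SMD = (FC - PWP) * d * MAD * 10
SMD = (0.34 - 0.11) * 113 * 0.51 * 10
SMD = 0.2300 * 113 * 0.51 * 10

132.5490 mm


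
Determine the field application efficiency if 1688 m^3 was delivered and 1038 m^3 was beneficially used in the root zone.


Ea = V_root / V_field * 100 = 1038 / 1688 * 100 = 61.4929%

61.4929 %


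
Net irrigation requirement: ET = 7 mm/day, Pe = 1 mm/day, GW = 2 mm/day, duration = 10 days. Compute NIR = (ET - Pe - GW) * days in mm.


Daily deficit = ET - Pe - GW = 7 - 1 - 2 = 4 mm/day
NIR = 4 * 10 = 40 mm

40.0000 mm


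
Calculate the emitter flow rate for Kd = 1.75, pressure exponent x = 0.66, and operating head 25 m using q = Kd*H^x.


q = Kd * H^x = 1.75 * 25^0.66 = 1.75 * 8.368361

14.6446 L/h


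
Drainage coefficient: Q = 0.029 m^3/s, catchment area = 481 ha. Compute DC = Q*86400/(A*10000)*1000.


DC = Q * 86400 / (A * 10000) * 1000
DC = 0.029 * 86400 / (481 * 10000) * 1000
DC = 2505600.0000 / 4810000

0.5209 mm/day


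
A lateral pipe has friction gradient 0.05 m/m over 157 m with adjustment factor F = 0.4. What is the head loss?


hf = J * L * F = 0.05 * 157 * 0.4 = 3.1400 m

3.1400 m


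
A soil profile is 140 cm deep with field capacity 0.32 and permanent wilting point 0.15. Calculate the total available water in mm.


AWC = (FC - PWP) * d * 10
AWC = (0.32 - 0.15) * 140 * 10
AWC = 0.1700 * 140 * 10

238.0000 mm


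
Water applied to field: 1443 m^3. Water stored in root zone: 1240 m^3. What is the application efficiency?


Ea = V_root / V_field * 100 = 1240 / 1443 * 100 = 85.9321%

85.9321 %


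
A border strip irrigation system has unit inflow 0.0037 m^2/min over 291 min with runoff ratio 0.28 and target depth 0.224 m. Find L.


L = q*t/((1+r)*Z)
L = 0.0037*291/((1+0.28)*0.224)
L = 1.0767/0.28672

3.7552 m


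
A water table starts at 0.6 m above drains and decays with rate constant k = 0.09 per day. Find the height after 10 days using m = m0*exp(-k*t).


m = m0 * exp(-k*t)
m = 0.6 * exp(-0.09 * 10)
m = 0.6 * exp(-0.9000)

0.2439 m


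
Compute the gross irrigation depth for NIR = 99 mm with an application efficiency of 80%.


Ea = 80% = 0.8
GID = NIR / Ea = 99 / 0.8 = 123.7500 mm

123.7500 mm


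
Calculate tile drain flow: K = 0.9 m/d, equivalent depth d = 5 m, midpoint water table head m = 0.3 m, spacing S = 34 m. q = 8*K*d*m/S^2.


q = 8*K*d*m/S^2
q = 8*0.9*5*0.3/34^2
q = 10.8000 / 1156

0.0093 m/d


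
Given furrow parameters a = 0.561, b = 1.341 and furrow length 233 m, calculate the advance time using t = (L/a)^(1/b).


t = (L/a)^(1/b)
t = (233/0.561)^(1/1.341)
t = 415.329768^(1/1.341)

89.6536 min


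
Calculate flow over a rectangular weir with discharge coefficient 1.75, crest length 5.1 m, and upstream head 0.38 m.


Q = C * L * H^(3/2) = 1.75 * 5.1 * 0.38^1.5 = 1.75 * 5.1 * 0.234248

2.0907 m^3/s


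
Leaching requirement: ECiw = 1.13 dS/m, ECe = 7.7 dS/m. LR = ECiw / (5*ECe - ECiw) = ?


LR = ECiw / (5*ECe - ECiw)
LR = 1.13 / (5*7.7 - 1.13)
LR = 1.13 / 37.3700

0.0302


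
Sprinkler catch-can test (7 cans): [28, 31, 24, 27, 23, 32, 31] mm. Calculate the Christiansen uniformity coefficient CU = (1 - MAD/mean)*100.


mean = 28.000000 mm
MAD = 2.857143 mm
CU = (1 - 2.857143/28.000000)*100

89.7959 %


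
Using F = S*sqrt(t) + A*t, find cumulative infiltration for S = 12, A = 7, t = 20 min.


F = S*sqrt(t) + A*t
F = 12*sqrt(20) + 7*20
F = 12*4.472136 + 140

193.6656 mm


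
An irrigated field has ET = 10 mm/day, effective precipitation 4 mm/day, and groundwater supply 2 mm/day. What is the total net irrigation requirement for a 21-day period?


Daily deficit = ET - Pe - GW = 10 - 4 - 2 = 4 mm/day
NIR = 4 * 21 = 84 mm

84.0000 mm


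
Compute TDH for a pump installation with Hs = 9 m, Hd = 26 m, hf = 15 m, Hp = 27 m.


TDH = Hs + Hd + hf + Hp = 9 + 26 + 15 + 27 = 77

77 m


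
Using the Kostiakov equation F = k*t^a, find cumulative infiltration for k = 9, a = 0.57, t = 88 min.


F = k * t^a = 9 * 88^0.57
F = 9 * 12.833796

115.5042 mm


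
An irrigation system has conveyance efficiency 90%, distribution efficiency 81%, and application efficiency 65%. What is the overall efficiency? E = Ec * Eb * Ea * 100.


Ec = 0.9, Eb = 0.81, Ea = 0.65
E = 0.9 * 0.81 * 0.65 * 100 = 47.3850%

47.3850 %


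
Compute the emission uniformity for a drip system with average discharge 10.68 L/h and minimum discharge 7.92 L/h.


EU = (q_min/q_avg)*100 = (7.92/10.68)*100 = 74.1573%

74.1573 %


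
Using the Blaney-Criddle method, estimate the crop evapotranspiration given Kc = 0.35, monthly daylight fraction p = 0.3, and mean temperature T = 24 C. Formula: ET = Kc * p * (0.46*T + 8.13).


ET = Kc * p * (0.46*T + 8.13)
ET = 0.35 * 0.3 * (0.46*24 + 8.13)
ET = 0.35 * 0.3 * 19.1700

2.0129 mm/day


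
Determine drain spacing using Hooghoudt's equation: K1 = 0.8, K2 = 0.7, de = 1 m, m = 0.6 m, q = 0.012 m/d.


S^2 = 8*K2*de*m/q + 4*K1*m^2/q
S^2 = 8*0.7*1*0.6/0.012 + 4*0.8*0.6^2/0.012
S = sqrt(376.0000)

19.3907 m


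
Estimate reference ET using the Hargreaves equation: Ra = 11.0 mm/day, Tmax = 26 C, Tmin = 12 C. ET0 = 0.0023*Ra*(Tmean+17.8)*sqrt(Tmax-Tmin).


Tmean = (Tmax + Tmin)/2 = (26 + 12)/2 = 19.0
ET0 = 0.0023 * 11.0 * (19.0 + 17.8) * sqrt(26 - 12)
ET0 = 0.0023 * 11.0 * 36.8 * 3.741657

3.4836 mm/day


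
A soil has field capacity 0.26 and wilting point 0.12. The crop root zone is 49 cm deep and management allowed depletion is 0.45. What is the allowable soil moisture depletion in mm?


SMD = (FC - PWP) * d * MAD * 10
SMD = (0.26 - 0.12) * 49 * 0.45 * 10
SMD = 0.1400 * 49 * 0.45 * 10

30.8700 mm


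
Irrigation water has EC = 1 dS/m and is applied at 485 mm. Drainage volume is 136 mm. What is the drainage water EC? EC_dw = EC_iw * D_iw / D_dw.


EC_dw = EC_iw * D_iw / D_dw
EC_dw = 1 * 485 / 136
EC_dw = 485 / 136

3.5662 dS/m


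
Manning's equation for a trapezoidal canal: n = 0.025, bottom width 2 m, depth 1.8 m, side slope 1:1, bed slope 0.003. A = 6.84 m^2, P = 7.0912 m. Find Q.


R = A/P = 6.84/7.0912 = 0.964576
Q = (1/0.025) * 6.84 * 0.964576^(2/3) * 0.003^0.5

14.6297 m^3/s


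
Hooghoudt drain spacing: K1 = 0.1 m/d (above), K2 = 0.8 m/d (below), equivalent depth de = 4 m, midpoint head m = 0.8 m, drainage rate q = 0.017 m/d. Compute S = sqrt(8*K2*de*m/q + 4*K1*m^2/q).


S^2 = 8*K2*de*m/q + 4*K1*m^2/q
S^2 = 8*0.8*4*0.8/0.017 + 4*0.1*0.8^2/0.017
S = sqrt(1219.7647)

34.9251 m


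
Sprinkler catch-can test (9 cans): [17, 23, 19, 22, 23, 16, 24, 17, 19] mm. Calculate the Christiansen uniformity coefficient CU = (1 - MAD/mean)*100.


mean = 20.000000 mm
MAD = 2.666667 mm
CU = (1 - 2.666667/20.000000)*100

86.6667 %


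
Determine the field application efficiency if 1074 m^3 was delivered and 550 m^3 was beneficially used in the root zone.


Ea = V_root / V_field * 100 = 550 / 1074 * 100 = 51.2104%

51.2104 %


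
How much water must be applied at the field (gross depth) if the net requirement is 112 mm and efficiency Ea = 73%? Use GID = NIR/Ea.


Ea = 73% = 0.73
GID = NIR / Ea = 112 / 0.73 = 153.4247 mm

153.4247 mm


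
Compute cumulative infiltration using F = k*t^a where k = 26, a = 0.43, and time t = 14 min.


F = k * t^a = 26 * 14^0.43
F = 26 * 3.110535

80.8739 mm


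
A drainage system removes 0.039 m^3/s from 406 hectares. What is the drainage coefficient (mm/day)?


DC = Q * 86400 / (A * 10000) * 1000
DC = 0.039 * 86400 / (406 * 10000) * 1000
DC = 3369600.0000 / 4060000

0.8300 mm/day


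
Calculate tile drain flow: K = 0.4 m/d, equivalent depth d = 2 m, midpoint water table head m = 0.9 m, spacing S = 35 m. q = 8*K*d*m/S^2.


q = 8*K*d*m/S^2
q = 8*0.4*2*0.9/35^2
q = 5.7600 / 1225

0.0047 m/d


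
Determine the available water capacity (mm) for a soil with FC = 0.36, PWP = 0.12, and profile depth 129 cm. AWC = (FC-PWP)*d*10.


AWC = (FC - PWP) * d * 10
AWC = (0.36 - 0.12) * 129 * 10
AWC = 0.2400 * 129 * 10

309.6000 mm


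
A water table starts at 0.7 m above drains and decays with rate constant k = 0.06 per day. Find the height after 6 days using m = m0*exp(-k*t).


m = m0 * exp(-k*t)
m = 0.7 * exp(-0.06 * 6)
m = 0.7 * exp(-0.3600)

0.4884 m


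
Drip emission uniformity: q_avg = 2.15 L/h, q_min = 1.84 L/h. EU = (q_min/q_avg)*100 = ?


EU = (q_min/q_avg)*100 = (1.84/2.15)*100 = 85.5814%

85.5814 %


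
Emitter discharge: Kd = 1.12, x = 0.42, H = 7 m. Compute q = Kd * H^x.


q = Kd * H^x = 1.12 * 7^0.42 = 1.12 * 2.264338

2.5361 L/h


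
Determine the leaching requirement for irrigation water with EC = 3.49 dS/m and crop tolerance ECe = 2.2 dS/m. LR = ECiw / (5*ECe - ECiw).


LR = ECiw / (5*ECe - ECiw)
LR = 3.49 / (5*2.2 - 3.49)
LR = 3.49 / 7.5100

0.4647


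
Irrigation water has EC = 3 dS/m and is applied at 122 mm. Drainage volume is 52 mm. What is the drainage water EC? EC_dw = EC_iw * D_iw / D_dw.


EC_dw = EC_iw * D_iw / D_dw
EC_dw = 3 * 122 / 52
EC_dw = 366 / 52

7.0385 dS/m


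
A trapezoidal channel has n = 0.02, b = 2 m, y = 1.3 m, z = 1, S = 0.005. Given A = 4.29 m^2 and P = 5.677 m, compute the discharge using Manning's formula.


R = A/P = 4.29/5.677 = 0.755681
Q = (1/0.02) * 4.29 * 0.755681^(2/3) * 0.005^0.5

12.5836 m^3/s


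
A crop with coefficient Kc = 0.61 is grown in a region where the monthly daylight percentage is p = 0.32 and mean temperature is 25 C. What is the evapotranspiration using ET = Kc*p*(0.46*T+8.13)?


ET = Kc * p * (0.46*T + 8.13)
ET = 0.61 * 0.32 * (0.46*25 + 8.13)
ET = 0.61 * 0.32 * 19.6300

3.8318 mm/day


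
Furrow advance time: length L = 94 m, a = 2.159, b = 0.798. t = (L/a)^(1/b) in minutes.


t = (L/a)^(1/b)
t = (94/2.159)^(1/0.798)
t = 43.538675^(1/0.798)

113.1692 min


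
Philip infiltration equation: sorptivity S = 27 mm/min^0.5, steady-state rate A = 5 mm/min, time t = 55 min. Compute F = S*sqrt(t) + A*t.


F = S*sqrt(t) + A*t
F = 27*sqrt(55) + 5*55
F = 27*7.416198 + 275

475.2373 mm


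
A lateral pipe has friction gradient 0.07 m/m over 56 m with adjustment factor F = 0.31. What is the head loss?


hf = J * L * F = 0.07 * 56 * 0.31 = 1.2152 m

1.2152 m


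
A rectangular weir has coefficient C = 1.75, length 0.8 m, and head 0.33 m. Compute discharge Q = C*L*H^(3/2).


Q = C * L * H^(3/2) = 1.75 * 0.8 * 0.33^1.5 = 1.75 * 0.8 * 0.189571

0.2654 m^3/s


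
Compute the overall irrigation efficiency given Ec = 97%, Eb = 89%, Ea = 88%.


Ec = 0.97, Eb = 0.89, Ea = 0.88
E = 0.97 * 0.89 * 0.88 * 100 = 75.9704%

75.9704 %


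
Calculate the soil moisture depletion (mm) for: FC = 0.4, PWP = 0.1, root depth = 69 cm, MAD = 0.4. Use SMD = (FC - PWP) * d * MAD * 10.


SMD = (FC - PWP) * d * MAD * 10
SMD = (0.4 - 0.1) * 69 * 0.4 * 10
SMD = 0.3000 * 69 * 0.4 * 10

82.8000 mm


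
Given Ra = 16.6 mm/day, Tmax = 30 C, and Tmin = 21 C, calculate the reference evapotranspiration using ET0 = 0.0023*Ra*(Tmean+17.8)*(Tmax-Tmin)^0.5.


Tmean = (Tmax + Tmin)/2 = (30 + 21)/2 = 25.5
ET0 = 0.0023 * 16.6 * (25.5 + 17.8) * sqrt(30 - 21)
ET0 = 0.0023 * 16.6 * 43.3 * 3.000000

4.9596 mm/day


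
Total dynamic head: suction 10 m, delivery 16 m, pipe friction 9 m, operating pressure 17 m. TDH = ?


TDH = Hs + Hd + hf + Hp = 10 + 16 + 9 + 17 = 52

52 m


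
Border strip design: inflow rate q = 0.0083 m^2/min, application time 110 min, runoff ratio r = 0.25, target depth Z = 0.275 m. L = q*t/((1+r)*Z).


L = q*t/((1+r)*Z)
L = 0.0083*110/((1+0.25)*0.275)
L = 0.913/0.34375

2.6560 m


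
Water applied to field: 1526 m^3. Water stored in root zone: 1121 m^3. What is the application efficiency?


Ea = V_root / V_field * 100 = 1121 / 1526 * 100 = 73.4600%

73.4600 %


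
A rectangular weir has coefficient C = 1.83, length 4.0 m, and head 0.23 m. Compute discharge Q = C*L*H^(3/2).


Q = C * L * H^(3/2) = 1.83 * 4.0 * 0.23^1.5 = 1.83 * 4.0 * 0.110304

0.8074 m^3/s


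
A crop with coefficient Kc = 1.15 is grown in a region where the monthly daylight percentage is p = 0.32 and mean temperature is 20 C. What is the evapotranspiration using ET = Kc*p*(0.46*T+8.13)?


ET = Kc * p * (0.46*T + 8.13)
ET = 1.15 * 0.32 * (0.46*20 + 8.13)
ET = 1.15 * 0.32 * 17.3300

6.3774 mm/day


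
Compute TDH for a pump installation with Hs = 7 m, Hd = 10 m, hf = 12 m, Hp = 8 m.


TDH = Hs + Hd + hf + Hp = 7 + 10 + 12 + 8 = 37

37 m


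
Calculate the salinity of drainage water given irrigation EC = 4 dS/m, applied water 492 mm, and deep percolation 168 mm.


EC_dw = EC_iw * D_iw / D_dw
EC_dw = 4 * 492 / 168
EC_dw = 1968 / 168

11.7143 dS/m


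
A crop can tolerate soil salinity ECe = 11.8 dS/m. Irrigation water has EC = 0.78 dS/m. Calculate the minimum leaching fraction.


LR = ECiw / (5*ECe - ECiw)
LR = 0.78 / (5*11.8 - 0.78)
LR = 0.78 / 58.2200

0.0134


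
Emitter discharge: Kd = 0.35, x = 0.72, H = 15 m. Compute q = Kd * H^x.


q = Kd * H^x = 0.35 * 15^0.72 = 0.35 * 7.027255

2.4595 L/h


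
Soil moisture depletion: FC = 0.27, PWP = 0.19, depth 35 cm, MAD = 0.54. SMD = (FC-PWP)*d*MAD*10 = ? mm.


SMD = (FC - PWP) * d * MAD * 10
SMD = (0.27 - 0.19) * 35 * 0.54 * 10
SMD = 0.0800 * 35 * 0.54 * 10

15.1200 mm


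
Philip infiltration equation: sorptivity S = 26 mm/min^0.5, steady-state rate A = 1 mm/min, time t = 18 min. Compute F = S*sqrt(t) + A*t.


F = S*sqrt(t) + A*t
F = 26*sqrt(18) + 1*18
F = 26*4.242641 + 18

128.3087 mm


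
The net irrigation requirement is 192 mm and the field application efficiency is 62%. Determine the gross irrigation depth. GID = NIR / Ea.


Ea = 62% = 0.62
GID = NIR / Ea = 192 / 0.62 = 309.6774 mm

309.6774 mm


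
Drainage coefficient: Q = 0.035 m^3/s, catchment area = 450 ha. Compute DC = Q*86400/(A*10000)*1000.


DC = Q * 86400 / (A * 10000) * 1000
DC = 0.035 * 86400 / (450 * 10000) * 1000
DC = 3024000.0000 / 4500000

0.6720 mm/day


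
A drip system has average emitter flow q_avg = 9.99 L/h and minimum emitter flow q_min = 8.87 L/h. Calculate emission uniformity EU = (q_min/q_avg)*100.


EU = (q_min/q_avg)*100 = (8.87/9.99)*100 = 88.7888%

88.7888 %


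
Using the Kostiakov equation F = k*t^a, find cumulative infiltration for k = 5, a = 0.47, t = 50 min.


F = k * t^a = 5 * 50^0.47
F = 5 * 6.288049

31.4402 mm


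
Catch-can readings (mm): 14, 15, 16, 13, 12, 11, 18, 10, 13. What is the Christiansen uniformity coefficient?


mean = 13.555556 mm
MAD = 1.950617 mm
CU = (1 - 1.950617/13.555556)*100

85.6102 %


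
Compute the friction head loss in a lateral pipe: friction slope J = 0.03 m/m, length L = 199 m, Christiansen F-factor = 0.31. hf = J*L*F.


hf = J * L * F = 0.03 * 199 * 0.31 = 1.8507 m

1.8507 m


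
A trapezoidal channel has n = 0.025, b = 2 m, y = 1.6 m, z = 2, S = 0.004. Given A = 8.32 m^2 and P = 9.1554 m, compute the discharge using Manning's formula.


R = A/P = 8.32/9.1554 = 0.908753
Q = (1/0.025) * 8.32 * 0.908753^(2/3) * 0.004^0.5

19.7474 m^3/s


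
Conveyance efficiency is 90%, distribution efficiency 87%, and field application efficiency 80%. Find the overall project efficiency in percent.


Ec = 0.9, Eb = 0.87, Ea = 0.8
E = 0.9 * 0.87 * 0.8 * 100 = 62.6400%

62.6400 %


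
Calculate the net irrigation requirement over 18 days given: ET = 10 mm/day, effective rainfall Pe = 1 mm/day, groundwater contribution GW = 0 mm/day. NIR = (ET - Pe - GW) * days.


Daily deficit = ET - Pe - GW = 10 - 1 - 0 = 9 mm/day
NIR = 9 * 18 = 162 mm

162.0000 mm


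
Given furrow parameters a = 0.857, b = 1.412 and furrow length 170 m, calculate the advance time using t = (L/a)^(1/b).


t = (L/a)^(1/b)
t = (170/0.857)^(1/1.412)
t = 198.366394^(1/1.412)

42.3743 min


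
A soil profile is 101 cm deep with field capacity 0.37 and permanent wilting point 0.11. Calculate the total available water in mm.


AWC = (FC - PWP) * d * 10
AWC = (0.37 - 0.11) * 101 * 10
AWC = 0.2600 * 101 * 10

262.6000 mm


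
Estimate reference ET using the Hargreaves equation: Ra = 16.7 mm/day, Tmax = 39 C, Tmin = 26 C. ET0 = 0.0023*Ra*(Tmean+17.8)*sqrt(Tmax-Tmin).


Tmean = (Tmax + Tmin)/2 = (39 + 26)/2 = 32.5
ET0 = 0.0023 * 16.7 * (32.5 + 17.8) * sqrt(39 - 26)
ET0 = 0.0023 * 16.7 * 50.3 * 3.605551

6.9660 mm/day


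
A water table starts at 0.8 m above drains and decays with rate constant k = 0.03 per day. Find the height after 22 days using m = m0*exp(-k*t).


m = m0 * exp(-k*t)
m = 0.8 * exp(-0.03 * 22)
m = 0.8 * exp(-0.6600)

0.4135 m


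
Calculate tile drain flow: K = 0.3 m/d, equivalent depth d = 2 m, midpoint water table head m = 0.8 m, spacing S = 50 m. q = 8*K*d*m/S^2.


q = 8*K*d*m/S^2
q = 8*0.3*2*0.8/50^2
q = 3.8400 / 2500

0.0015 m/d


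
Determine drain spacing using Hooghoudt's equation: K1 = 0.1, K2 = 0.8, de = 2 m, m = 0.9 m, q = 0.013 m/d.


S^2 = 8*K2*de*m/q + 4*K1*m^2/q
S^2 = 8*0.8*2*0.9/0.013 + 4*0.1*0.9^2/0.013
S = sqrt(911.0769)

30.1841 m


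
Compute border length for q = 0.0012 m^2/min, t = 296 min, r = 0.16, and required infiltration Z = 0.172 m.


L = q*t/((1+r)*Z)
L = 0.0012*296/((1+0.16)*0.172)
L = 0.3552/0.19952

1.7803 m


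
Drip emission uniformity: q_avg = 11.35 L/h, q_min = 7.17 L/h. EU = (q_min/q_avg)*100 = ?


EU = (q_min/q_avg)*100 = (7.17/11.35)*100 = 63.1718%

63.1718 %


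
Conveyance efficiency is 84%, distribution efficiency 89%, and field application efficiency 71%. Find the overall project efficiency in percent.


Ec = 0.84, Eb = 0.89, Ea = 0.71
E = 0.84 * 0.89 * 0.71 * 100 = 53.0796%

53.0796 %


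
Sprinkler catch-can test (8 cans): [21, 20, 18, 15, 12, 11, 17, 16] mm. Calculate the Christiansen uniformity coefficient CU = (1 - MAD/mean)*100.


mean = 16.250000 mm
MAD = 2.750000 mm
CU = (1 - 2.750000/16.250000)*100

83.0769 %


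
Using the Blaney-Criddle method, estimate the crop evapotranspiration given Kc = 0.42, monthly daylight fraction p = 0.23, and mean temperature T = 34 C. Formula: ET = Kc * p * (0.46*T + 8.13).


ET = Kc * p * (0.46*T + 8.13)
ET = 0.42 * 0.23 * (0.46*34 + 8.13)
ET = 0.42 * 0.23 * 23.7700

2.2962 mm/day


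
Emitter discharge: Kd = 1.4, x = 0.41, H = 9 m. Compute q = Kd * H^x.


q = Kd * H^x = 1.4 * 9^0.41 = 1.4 * 2.461724

3.4464 L/h


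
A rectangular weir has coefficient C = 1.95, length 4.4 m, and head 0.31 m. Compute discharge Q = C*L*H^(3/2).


Q = C * L * H^(3/2) = 1.95 * 4.4 * 0.31^1.5 = 1.95 * 4.4 * 0.172601

1.4809 m^3/s


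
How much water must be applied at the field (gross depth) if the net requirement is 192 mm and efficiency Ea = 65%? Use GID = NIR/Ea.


Ea = 65% = 0.65
GID = NIR / Ea = 192 / 0.65 = 295.3846 mm

295.3846 mm


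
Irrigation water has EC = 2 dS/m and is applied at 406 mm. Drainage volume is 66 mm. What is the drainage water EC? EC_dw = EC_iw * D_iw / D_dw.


EC_dw = EC_iw * D_iw / D_dw
EC_dw = 2 * 406 / 66
EC_dw = 812 / 66

12.3030 dS/m


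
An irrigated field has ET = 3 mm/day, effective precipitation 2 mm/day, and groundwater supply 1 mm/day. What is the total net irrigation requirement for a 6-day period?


Daily deficit = ET - Pe - GW = 3 - 2 - 1 = 0 mm/day
NIR = 0 * 6 = 0 mm

0 mm


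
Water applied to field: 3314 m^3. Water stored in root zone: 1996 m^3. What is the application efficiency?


Ea = V_root / V_field * 100 = 1996 / 3314 * 100 = 60.2293%

60.2293 %


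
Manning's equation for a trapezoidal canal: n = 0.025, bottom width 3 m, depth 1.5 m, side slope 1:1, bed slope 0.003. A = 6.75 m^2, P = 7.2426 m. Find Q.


R = A/P = 6.75/7.2426 = 0.931986
Q = (1/0.025) * 6.75 * 0.931986^(2/3) * 0.003^0.5

14.1101 m^3/s


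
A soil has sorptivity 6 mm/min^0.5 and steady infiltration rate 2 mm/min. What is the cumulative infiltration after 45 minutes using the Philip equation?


F = S*sqrt(t) + A*t
F = 6*sqrt(45) + 2*45
F = 6*6.708204 + 90

130.2492 mm


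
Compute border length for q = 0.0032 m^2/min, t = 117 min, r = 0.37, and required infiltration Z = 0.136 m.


L = q*t/((1+r)*Z)
L = 0.0032*117/((1+0.37)*0.136)
L = 0.3744/0.18632

2.0094 m


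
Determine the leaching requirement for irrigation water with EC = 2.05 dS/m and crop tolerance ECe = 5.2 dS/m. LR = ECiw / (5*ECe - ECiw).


LR = ECiw / (5*ECe - ECiw)
LR = 2.05 / (5*5.2 - 2.05)
LR = 2.05 / 23.9500

0.0856


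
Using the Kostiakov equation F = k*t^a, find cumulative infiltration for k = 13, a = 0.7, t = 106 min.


F = k * t^a = 13 * 106^0.7
F = 13 * 26.164600

340.1398 mm


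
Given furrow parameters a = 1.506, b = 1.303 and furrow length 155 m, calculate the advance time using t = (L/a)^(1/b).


t = (L/a)^(1/b)
t = (155/1.506)^(1/1.303)
t = 102.921647^(1/1.303)

35.0363 min


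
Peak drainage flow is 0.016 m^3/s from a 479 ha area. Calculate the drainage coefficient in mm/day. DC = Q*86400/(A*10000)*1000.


DC = Q * 86400 / (A * 10000) * 1000
DC = 0.016 * 86400 / (479 * 10000) * 1000
DC = 1382400.0000 / 4790000

0.2886 mm/day


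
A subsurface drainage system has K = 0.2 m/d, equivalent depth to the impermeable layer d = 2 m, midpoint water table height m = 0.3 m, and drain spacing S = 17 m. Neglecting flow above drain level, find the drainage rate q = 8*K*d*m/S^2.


q = 8*K*d*m/S^2
q = 8*0.2*2*0.3/17^2
q = 0.9600 / 289

0.0033 m/d


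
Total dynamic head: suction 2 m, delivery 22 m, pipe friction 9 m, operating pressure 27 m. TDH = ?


TDH = Hs + Hd + hf + Hp = 2 + 22 + 9 + 27 = 60

60 m


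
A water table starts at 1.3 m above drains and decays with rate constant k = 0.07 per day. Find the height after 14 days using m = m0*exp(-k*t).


m = m0 * exp(-k*t)
m = 1.3 * exp(-0.07 * 14)
m = 1.3 * exp(-0.9800)

0.4879 m


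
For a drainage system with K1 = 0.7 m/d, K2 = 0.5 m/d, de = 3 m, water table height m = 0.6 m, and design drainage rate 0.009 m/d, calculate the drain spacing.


S^2 = 8*K2*de*m/q + 4*K1*m^2/q
S^2 = 8*0.5*3*0.6/0.009 + 4*0.7*0.6^2/0.009
S = sqrt(912.0000)

30.1993 m


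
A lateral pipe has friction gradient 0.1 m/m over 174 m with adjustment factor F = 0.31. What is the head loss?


hf = J * L * F = 0.1 * 174 * 0.31 = 5.3940 m

5.3940 m


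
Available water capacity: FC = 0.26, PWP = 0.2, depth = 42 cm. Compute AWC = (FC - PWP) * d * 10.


AWC = (FC - PWP) * d * 10
AWC = (0.26 - 0.2) * 42 * 10
AWC = 0.0600 * 42 * 10

25.2000 mm


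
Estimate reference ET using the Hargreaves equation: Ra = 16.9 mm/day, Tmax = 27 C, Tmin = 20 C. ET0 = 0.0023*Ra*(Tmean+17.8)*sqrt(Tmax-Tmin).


Tmean = (Tmax + Tmin)/2 = (27 + 20)/2 = 23.5
ET0 = 0.0023 * 16.9 * (23.5 + 17.8) * sqrt(27 - 20)
ET0 = 0.0023 * 16.9 * 41.3 * 2.645751

4.2473 mm/day


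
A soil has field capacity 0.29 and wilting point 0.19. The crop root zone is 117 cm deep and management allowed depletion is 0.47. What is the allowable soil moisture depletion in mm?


SMD = (FC - PWP) * d * MAD * 10
SMD = (0.29 - 0.19) * 117 * 0.47 * 10
SMD = 0.1000 * 117 * 0.47 * 10

54.9900 mm


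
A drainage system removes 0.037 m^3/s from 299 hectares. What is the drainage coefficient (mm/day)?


DC = Q * 86400 / (A * 10000) * 1000
DC = 0.037 * 86400 / (299 * 10000) * 1000
DC = 3196800.0000 / 2990000

1.0692 mm/day


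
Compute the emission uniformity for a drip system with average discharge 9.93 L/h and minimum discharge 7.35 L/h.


EU = (q_min/q_avg)*100 = (7.35/9.93)*100 = 74.0181%

74.0181 %


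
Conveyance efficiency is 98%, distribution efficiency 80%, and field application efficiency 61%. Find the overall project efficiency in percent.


Ec = 0.98, Eb = 0.8, Ea = 0.61
E = 0.98 * 0.8 * 0.61 * 100 = 47.8240%

47.8240 %


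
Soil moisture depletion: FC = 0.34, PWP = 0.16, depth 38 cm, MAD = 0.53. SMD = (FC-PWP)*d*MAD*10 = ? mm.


SMD = (FC - PWP) * d * MAD * 10
SMD = (0.34 - 0.16) * 38 * 0.53 * 10
SMD = 0.1800 * 38 * 0.53 * 10

36.2520 mm


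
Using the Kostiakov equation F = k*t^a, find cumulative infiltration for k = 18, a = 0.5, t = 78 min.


F = k * t^a = 18 * 78^0.5
F = 18 * 8.831761

158.9717 mm


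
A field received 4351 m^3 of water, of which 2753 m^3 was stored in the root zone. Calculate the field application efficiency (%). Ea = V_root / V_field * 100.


Ea = V_root / V_field * 100 = 2753 / 4351 * 100 = 63.2728%

63.2728 %


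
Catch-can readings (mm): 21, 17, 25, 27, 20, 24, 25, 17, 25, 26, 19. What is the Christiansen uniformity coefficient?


mean = 22.363636 mm
MAD = 3.239669 mm
CU = (1 - 3.239669/22.363636)*100

85.5137 %


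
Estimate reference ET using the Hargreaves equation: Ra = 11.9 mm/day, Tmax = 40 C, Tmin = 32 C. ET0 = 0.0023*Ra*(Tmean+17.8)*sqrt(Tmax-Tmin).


Tmean = (Tmax + Tmin)/2 = (40 + 32)/2 = 36.0
ET0 = 0.0023 * 11.9 * (36.0 + 17.8) * sqrt(40 - 32)
ET0 = 0.0023 * 11.9 * 53.8 * 2.828427

4.1649 mm/day


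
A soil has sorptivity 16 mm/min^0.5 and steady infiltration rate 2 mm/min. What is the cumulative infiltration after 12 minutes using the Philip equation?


F = S*sqrt(t) + A*t
F = 16*sqrt(12) + 2*12
F = 16*3.464102 + 24

79.4256 mm


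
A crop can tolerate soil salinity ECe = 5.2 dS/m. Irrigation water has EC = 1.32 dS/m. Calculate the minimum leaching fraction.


LR = ECiw / (5*ECe - ECiw)
LR = 1.32 / (5*5.2 - 1.32)
LR = 1.32 / 24.6800

0.0535


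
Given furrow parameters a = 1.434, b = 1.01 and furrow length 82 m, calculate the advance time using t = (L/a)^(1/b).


t = (L/a)^(1/b)
t = (82/1.434)^(1/1.01)
t = 57.182706^(1/1.01)

54.9371 min


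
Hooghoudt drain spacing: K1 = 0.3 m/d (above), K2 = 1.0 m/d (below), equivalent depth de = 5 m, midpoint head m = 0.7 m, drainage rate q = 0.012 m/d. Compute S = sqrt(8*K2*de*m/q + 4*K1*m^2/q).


S^2 = 8*K2*de*m/q + 4*K1*m^2/q
S^2 = 8*1.0*5*0.7/0.012 + 4*0.3*0.7^2/0.012
S = sqrt(2382.3333)

48.8092 m


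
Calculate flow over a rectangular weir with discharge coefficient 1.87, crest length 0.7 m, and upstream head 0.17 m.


Q = C * L * H^(3/2) = 1.87 * 0.7 * 0.17^1.5 = 1.87 * 0.7 * 0.070093

0.0918 m^3/s


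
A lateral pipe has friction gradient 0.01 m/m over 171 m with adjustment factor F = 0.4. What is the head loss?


hf = J * L * F = 0.01 * 171 * 0.4 = 0.6840 m

0.6840 m


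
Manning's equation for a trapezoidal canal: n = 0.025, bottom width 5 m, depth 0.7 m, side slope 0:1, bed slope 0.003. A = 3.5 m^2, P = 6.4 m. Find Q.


R = A/P = 3.5/6.4 = 0.546875
Q = (1/0.025) * 3.5 * 0.546875^(2/3) * 0.003^0.5

5.1280 m^3/s


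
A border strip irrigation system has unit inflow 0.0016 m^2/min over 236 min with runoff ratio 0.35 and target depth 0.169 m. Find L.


L = q*t/((1+r)*Z)
L = 0.0016*236/((1+0.35)*0.169)
L = 0.3776/0.22815

1.6551 m


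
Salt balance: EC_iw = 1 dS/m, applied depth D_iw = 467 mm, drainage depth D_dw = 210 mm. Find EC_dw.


EC_dw = EC_iw * D_iw / D_dw
EC_dw = 1 * 467 / 210
EC_dw = 467 / 210

2.2238 dS/m


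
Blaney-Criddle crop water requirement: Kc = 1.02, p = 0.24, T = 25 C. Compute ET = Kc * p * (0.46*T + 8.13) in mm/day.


ET = Kc * p * (0.46*T + 8.13)
ET = 1.02 * 0.24 * (0.46*25 + 8.13)
ET = 1.02 * 0.24 * 19.6300

4.8054 mm/day


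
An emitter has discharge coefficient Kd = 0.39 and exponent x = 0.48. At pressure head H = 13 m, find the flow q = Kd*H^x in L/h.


q = Kd * H^x = 0.39 * 13^0.48 = 0.39 * 3.425254

1.3358 L/h


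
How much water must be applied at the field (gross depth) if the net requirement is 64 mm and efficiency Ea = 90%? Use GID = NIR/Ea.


Ea = 90% = 0.9
GID = NIR / Ea = 64 / 0.9 = 71.1111 mm

71.1111 mm


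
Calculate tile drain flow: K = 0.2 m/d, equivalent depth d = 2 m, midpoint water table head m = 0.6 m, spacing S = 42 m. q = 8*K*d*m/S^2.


q = 8*K*d*m/S^2
q = 8*0.2*2*0.6/42^2
q = 1.9200 / 1764

0.0011 m/d


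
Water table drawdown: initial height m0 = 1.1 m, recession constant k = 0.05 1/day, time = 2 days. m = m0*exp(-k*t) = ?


m = m0 * exp(-k*t)
m = 1.1 * exp(-0.05 * 2)
m = 1.1 * exp(-0.1000)

0.9953 m


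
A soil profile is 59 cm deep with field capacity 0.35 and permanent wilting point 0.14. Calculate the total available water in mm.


AWC = (FC - PWP) * d * 10
AWC = (0.35 - 0.14) * 59 * 10
AWC = 0.2100 * 59 * 10

123.9000 mm


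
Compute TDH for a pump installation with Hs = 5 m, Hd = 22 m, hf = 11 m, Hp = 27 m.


TDH = Hs + Hd + hf + Hp = 5 + 22 + 11 + 27 = 65

65 m


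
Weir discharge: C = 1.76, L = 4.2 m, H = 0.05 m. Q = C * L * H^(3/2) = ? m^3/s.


Q = C * L * H^(3/2) = 1.76 * 4.2 * 0.05^1.5 = 1.76 * 4.2 * 0.011180

0.0826 m^3/s


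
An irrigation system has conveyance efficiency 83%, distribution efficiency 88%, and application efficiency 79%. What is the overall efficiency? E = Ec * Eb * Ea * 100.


Ec = 0.83, Eb = 0.88, Ea = 0.79
E = 0.83 * 0.88 * 0.79 * 100 = 57.7016%

57.7016 %


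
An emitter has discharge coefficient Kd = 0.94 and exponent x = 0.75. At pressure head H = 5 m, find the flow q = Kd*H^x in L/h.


q = Kd * H^x = 0.94 * 5^0.75 = 0.94 * 3.343702

3.1431 L/h


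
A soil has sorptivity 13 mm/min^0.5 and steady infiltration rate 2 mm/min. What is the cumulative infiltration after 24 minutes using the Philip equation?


F = S*sqrt(t) + A*t
F = 13*sqrt(24) + 2*24
F = 13*4.898979 + 48

111.6867 mm


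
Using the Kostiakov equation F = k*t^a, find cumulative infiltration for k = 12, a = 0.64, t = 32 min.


F = k * t^a = 12 * 32^0.64
F = 12 * 9.189587

110.2750 mm


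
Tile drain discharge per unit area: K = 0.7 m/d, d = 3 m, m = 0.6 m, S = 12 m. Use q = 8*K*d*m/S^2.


q = 8*K*d*m/S^2
q = 8*0.7*3*0.6/12^2
q = 10.0800 / 144

0.0700 m/d


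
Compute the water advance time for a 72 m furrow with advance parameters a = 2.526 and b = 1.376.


t = (L/a)^(1/b)
t = (72/2.526)^(1/1.376)
t = 28.503563^(1/1.376)

11.4114 min


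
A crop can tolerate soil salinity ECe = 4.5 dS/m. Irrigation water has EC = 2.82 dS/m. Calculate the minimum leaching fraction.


LR = ECiw / (5*ECe - ECiw)
LR = 2.82 / (5*4.5 - 2.82)
LR = 2.82 / 19.6800

0.1433


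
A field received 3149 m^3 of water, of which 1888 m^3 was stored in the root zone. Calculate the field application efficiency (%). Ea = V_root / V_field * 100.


Ea = V_root / V_field * 100 = 1888 / 3149 * 100 = 59.9555%

59.9555 %


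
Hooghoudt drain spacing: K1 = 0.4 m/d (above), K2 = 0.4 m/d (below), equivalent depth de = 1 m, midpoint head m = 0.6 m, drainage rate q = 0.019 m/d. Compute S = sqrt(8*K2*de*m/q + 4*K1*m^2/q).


S^2 = 8*K2*de*m/q + 4*K1*m^2/q
S^2 = 8*0.4*1*0.6/0.019 + 4*0.4*0.6^2/0.019
S = sqrt(131.3684)

11.4616 m


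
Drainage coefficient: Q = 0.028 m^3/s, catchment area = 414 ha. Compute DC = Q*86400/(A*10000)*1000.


DC = Q * 86400 / (A * 10000) * 1000
DC = 0.028 * 86400 / (414 * 10000) * 1000
DC = 2419200.0000 / 4140000

0.5843 mm/day


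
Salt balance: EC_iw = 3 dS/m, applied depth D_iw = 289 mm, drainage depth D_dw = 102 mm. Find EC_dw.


EC_dw = EC_iw * D_iw / D_dw
EC_dw = 3 * 289 / 102
EC_dw = 867 / 102

8.5000 dS/m


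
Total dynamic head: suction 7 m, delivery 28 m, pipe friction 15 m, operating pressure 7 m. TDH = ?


TDH = Hs + Hd + hf + Hp = 7 + 28 + 15 + 7 = 57

57 m


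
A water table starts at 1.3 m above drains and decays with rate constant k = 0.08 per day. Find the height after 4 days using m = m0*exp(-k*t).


m = m0 * exp(-k*t)
m = 1.3 * exp(-0.08 * 4)
m = 1.3 * exp(-0.3200)

0.9440 m


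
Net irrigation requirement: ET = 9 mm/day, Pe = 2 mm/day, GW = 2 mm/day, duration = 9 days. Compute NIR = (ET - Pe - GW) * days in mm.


Daily deficit = ET - Pe - GW = 9 - 2 - 2 = 5 mm/day
NIR = 5 * 9 = 45 mm

45.0000 mm
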